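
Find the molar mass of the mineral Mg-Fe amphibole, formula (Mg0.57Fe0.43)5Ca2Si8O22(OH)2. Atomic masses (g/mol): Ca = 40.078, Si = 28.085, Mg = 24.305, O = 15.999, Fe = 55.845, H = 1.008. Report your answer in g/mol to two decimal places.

880.16 g/mol

M = 2.85(24.305) + 2.15(55.845) + 2(40.078) + 8(28.085) + 24(15.999) + 2(1.008)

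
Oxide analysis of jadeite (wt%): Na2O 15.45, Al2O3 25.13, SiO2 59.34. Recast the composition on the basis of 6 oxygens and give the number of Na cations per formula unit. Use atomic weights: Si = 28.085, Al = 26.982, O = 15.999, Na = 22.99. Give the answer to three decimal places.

1.009 Na apfu

15.45 wt% Na2O ÷ 61.979 g/mol = 0.24928 mol, giving 0.49856 Na and 0.24928 O.
25.13 wt% Al2O3 ÷ 101.961 g/mol = 0.24647 mol, giving 0.49294 Al and 0.73941 O.
59.34 wt% SiO2 ÷ 60.083 g/mol = 0.98763 mol, giving 0.98763 Si and 1.97526 O.
Oxygen sums to 2.96395; scaling by 6/2.96395 = 2.02433 puts the formula on 6 O.
Na: 0.49856 × 2.02433 = 1.009 atoms per formula unit.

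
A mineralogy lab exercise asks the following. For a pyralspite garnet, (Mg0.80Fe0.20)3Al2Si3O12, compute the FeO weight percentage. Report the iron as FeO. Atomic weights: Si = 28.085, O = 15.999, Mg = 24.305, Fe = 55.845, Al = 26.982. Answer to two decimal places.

Formula mass = 422.046 g/mol.
0.60 Fe → 0.6000 mol FeO per formula unit; M(FeO) = 71.844, so FeO mass = 43.106 g.
43.106/422.046 × 100 = 10.21 wt%.

10.21 wt%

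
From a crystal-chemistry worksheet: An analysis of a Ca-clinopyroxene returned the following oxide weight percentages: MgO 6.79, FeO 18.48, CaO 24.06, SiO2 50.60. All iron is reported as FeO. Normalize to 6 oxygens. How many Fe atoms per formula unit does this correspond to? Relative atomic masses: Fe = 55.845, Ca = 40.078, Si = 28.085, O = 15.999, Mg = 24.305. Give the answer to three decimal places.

0.608 Fe apfu

6.79 wt% MgO ÷ 40.304 g/mol = 0.16847 mol, giving 0.16847 Mg and 0.16847 O.
18.48 wt% FeO ÷ 71.844 g/mol = 0.25722 mol, giving 0.25722 Fe and 0.25722 O.
24.06 wt% CaO ÷ 56.077 g/mol = 0.42905 mol, giving 0.42905 Ca and 0.42905 O.
50.60 wt% SiO2 ÷ 60.083 g/mol = 0.84217 mol, giving 0.84217 Si and 1.68434 O.
Oxygen sums to 2.53908; scaling by 6/2.53908 = 2.36306 puts the formula on 6 O.
Fe: 0.25722 × 2.36306 = 0.608 atoms per formula unit.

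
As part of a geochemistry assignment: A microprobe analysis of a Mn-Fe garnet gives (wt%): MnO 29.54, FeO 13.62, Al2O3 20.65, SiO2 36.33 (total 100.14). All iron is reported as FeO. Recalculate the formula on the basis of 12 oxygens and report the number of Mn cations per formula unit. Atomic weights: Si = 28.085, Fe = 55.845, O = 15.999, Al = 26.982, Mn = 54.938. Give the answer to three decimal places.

MnO: 29.54/70.937 = 0.41643 mol → 0.41643 mol Mn, 0.41643 mol O.
FeO: 13.62/71.844 = 0.18958 mol → 0.18958 mol Fe, 0.18958 mol O.
Al2O3: 20.65/101.961 = 0.20253 mol → 0.40506 mol Al, 0.60759 mol O.
SiO2: 36.33/60.083 = 0.60466 mol → 0.60466 mol Si, 1.20932 mol O.
Total oxygen = 2.42292 mol. Normalization factor = 12/2.42292 = 4.95270.
Mn per 12 O = 0.41643 × 4.95270 = 2.062.

2.062 Mn apfu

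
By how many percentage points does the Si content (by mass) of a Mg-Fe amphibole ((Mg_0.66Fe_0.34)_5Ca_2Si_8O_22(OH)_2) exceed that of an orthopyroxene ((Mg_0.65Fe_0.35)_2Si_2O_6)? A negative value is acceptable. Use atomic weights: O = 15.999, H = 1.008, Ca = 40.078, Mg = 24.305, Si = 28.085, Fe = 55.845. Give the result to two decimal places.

First mineral: 224.680 g Si in 865.971 g formula = 25.95 wt% Si.
Second mineral: 56.170 g Si in 222.852 g formula = 25.21 wt% Si.
25.95% − 25.21% gives a difference of 0.74 percentage points.

0.74 percentage points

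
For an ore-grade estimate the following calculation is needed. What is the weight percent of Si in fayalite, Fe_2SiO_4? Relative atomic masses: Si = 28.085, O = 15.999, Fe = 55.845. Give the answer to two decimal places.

13.78 mass %

M(Fe_2SiO_4) = 203.771 g/mol.
Si contributes 1 × 28.085 = 28.085 g per mole.
28.085/203.771 = 0.1378 → 13.78%.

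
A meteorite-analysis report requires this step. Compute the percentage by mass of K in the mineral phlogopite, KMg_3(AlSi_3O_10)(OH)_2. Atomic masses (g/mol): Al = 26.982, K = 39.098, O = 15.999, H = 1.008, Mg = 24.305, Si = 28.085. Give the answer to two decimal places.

Molar mass of KMg_3(AlSi_3O_10)(OH)_2: 1*39.098 + 3*24.305 + 1*26.982 + 3*28.085 + 12*15.999 + 2*1.008 = 417.254 g/mol.
Mass of K per formula unit: 1 × 39.098 = 39.098 g.
Weight fraction K = 39.098 / 417.254 = 0.0937.

9.37 weight percent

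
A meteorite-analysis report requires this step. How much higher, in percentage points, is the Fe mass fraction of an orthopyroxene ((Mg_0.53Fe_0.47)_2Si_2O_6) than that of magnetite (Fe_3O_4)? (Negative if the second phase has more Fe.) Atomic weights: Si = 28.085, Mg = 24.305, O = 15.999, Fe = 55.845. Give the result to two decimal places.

Fe in (Mg_0.53Fe_0.47)_2Si_2O_6: molar mass 230.422 g/mol; 0.94×55.845 = 52.494 g → 22.78 wt%.
Fe in Fe_3O_4: molar mass 231.531 g/mol; 3×55.845 = 167.535 g → 72.36 wt%.
Difference = 22.78 − 72.36 = -49.58 percentage points.

-49.58 percentage points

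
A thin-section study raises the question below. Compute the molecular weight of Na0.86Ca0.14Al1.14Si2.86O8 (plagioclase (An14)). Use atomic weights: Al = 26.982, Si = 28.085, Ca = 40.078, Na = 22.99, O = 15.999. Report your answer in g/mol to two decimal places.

Na: 0.86 × 22.99 = 19.7714
Ca: 0.14 × 40.078 = 5.6109
Al: 1.14 × 26.982 = 30.7595
Si: 2.86 × 28.085 = 80.3231
O: 8 × 15.999 = 127.9920
Summing the contributions gives the formula mass.

264.46 g/mol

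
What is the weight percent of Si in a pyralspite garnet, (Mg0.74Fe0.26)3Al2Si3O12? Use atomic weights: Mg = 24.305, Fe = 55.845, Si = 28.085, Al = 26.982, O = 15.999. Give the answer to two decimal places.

Formula mass = 2.22×24.305 + 0.78×55.845 + 2×26.982 + 3×28.085 + 12×15.999 = 427.723 g/mol, of which 84.255 g is Si.
So Si makes up 84.255/427.723 = 0.1970 of the mass, i.e. 19.70%.

19.70 mass %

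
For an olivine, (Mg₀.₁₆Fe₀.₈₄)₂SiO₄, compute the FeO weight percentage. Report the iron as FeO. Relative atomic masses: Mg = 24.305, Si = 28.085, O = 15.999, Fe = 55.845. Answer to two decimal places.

62.32 wt%

M((Mg₀.₁₆Fe₀.₈₄)₂SiO₄) = 193.678 g/mol; M(FeO) = 71.844 g/mol.
Moles FeO per formula unit = 1.68 Fe ÷ 1 = 1.6800.
FeO fraction = (1.6800 × 71.844) / 193.678 = 120.698/193.678 = 0.6232.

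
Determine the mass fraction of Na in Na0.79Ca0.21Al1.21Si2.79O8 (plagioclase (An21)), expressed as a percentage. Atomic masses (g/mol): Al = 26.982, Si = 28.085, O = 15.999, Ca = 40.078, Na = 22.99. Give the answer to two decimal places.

Molar mass of Na0.79Ca0.21Al1.21Si2.79O8: 0.79*22.99 + 0.21*40.078 + 1.21*26.982 + 2.79*28.085 + 8*15.999 = 265.576 g/mol.
Mass of Na per formula unit: 0.79 × 22.99 = 18.162 g.
Weight fraction Na = 18.162 / 265.576 = 0.0684.

6.84 weight percent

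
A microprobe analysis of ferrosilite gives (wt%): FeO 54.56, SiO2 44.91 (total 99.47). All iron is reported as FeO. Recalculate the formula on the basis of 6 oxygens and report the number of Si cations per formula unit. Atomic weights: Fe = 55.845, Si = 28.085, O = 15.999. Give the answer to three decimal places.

FeO (M=71.844): mol = 0.75942; Fe = 0.75942, O = 0.75942.
SiO2 (M=60.083): mol = 0.74747; Si = 0.74747, O = 1.49494.
ΣO = 2.25436; factor = 6/ΣO = 2.66151.
Si apfu = 0.74747 × 2.66151 = 1.989.

1.989 Si apfu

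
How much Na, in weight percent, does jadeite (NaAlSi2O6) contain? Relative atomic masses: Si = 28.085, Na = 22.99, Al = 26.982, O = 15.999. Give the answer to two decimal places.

11.37 weight percent

Molar mass of NaAlSi2O6: 1*22.99 + 1*26.982 + 2*28.085 + 6*15.999 = 202.136 g/mol.
Mass of Na per formula unit: 1 × 22.99 = 22.990 g.
Weight fraction Na = 22.990 / 202.136 = 0.1137.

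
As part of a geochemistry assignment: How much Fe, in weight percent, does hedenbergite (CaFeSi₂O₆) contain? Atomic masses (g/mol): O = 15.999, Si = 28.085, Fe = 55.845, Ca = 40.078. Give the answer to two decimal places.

22.51 weight percent

Formula mass = 1*40.078 + 1*55.845 + 2*28.085 + 6*15.999 = 248.087 g/mol, of which 55.845 g is Fe.
So Fe makes up 55.845/248.087 = 0.2251 of the mass, i.e. 22.51%.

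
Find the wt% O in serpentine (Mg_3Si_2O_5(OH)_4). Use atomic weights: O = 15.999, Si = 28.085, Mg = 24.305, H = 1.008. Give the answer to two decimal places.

M(Mg_3Si_2O_5(OH)_4) = 277.108 g/mol.
O contributes 9 × 15.999 = 143.991 g per mole.
143.991/277.108 = 0.5196 → 51.96%.

51.96 wt%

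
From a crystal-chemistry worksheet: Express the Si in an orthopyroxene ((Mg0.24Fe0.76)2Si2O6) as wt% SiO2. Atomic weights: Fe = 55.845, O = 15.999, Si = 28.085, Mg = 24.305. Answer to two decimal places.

Formula mass = 248.715 g/mol.
2 Si → 2.0000 mol SiO2 per formula unit; M(SiO2) = 60.083, so SiO2 mass = 120.166 g.
120.166/248.715 × 100 = 48.31 wt%.

48.31 wt%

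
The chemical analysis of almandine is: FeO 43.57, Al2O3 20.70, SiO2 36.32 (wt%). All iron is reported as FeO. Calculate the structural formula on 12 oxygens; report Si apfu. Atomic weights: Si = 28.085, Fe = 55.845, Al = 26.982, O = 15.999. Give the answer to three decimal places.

2.992 Si apfu

FeO: 43.57/71.844 = 0.60645 mol → 0.60645 mol Fe, 0.60645 mol O.
Al2O3: 20.70/101.961 = 0.20302 mol → 0.40604 mol Al, 0.60906 mol O.
SiO2: 36.32/60.083 = 0.60450 mol → 0.60450 mol Si, 1.20900 mol O.
Total oxygen = 2.42451 mol. Normalization factor = 12/2.42451 = 4.94945.
Si per 12 O = 0.60450 × 4.94945 = 2.992.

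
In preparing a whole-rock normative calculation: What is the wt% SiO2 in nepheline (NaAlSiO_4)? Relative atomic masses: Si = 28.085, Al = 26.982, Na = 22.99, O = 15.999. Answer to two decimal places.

Molar mass of NaAlSiO_4 = 1×22.99 + 1×26.982 + 1×28.085 + 4×15.999 = 142.053 g/mol.
Each formula unit contains 1 Si, equivalent to 1/1 = 1.0000 mol SiO2.
M(SiO2) = 1×28.085 + 2×15.999 = 60.083 g/mol.
Mass of SiO2 per formula unit = 1.0000 × 60.083 = 60.083 g.
SiO2 wt% = 60.083 / 142.053 × 100 = 42.30%.

42.30 wt%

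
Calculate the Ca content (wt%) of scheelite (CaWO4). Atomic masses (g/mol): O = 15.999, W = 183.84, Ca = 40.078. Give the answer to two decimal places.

13.92 wt%

M(CaWO4) = 287.914 g/mol.
Ca contributes 1 × 40.078 = 40.078 g per mole.
40.078/287.914 = 0.1392 → 13.92%.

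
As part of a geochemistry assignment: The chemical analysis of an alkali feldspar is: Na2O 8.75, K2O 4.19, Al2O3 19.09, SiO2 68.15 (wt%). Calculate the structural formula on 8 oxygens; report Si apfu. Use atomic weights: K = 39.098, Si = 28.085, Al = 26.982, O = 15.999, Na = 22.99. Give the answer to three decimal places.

Na2O: 8.75/61.979 = 0.14118 mol → 0.28236 mol Na, 0.14118 mol O.
K2O: 4.19/94.195 = 0.04448 mol → 0.08896 mol K, 0.04448 mol O.
Al2O3: 19.09/101.961 = 0.18723 mol → 0.37446 mol Al, 0.56169 mol O.
SiO2: 68.15/60.083 = 1.13426 mol → 1.13426 mol Si, 2.26852 mol O.
Total oxygen = 3.01587 mol. Normalization factor = 8/3.01587 = 2.65263.
Si per 8 O = 1.13426 × 2.65263 = 3.009.

3.009 Si apfu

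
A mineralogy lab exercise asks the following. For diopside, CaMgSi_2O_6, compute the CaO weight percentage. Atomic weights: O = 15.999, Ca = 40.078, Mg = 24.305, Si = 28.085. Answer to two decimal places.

Molar mass of CaMgSi_2O_6 = 1×40.078 + 1×24.305 + 2×28.085 + 6×15.999 = 216.547 g/mol.
Each formula unit contains 1 Ca, equivalent to 1/1 = 1.0000 mol CaO.
M(CaO) = 1×40.078 + 1×15.999 = 56.077 g/mol.
Mass of CaO per formula unit = 1.0000 × 56.077 = 56.077 g.
CaO wt% = 56.077 / 216.547 × 100 = 25.90%.

25.90 wt%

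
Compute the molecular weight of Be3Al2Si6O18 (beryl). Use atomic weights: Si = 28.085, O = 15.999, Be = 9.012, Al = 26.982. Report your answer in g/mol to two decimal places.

537.49 g/mol

The formula mass is the sum 3*9.012 + 2*26.982 + 6*28.085 + 18*15.999.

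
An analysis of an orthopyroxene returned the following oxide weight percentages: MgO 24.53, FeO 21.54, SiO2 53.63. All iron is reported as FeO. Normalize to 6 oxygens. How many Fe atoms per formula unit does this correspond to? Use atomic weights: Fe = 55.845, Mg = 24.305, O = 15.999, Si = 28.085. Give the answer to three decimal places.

0.668 Fe apfu

MgO: 24.53/40.304 = 0.60862 mol → 0.60862 mol Mg, 0.60862 mol O.
FeO: 21.54/71.844 = 0.29982 mol → 0.29982 mol Fe, 0.29982 mol O.
SiO2: 53.63/60.083 = 0.89260 mol → 0.89260 mol Si, 1.78520 mol O.
Total oxygen = 2.69364 mol. Normalization factor = 6/2.69364 = 2.22747.
Fe per 6 O = 0.29982 × 2.22747 = 0.668.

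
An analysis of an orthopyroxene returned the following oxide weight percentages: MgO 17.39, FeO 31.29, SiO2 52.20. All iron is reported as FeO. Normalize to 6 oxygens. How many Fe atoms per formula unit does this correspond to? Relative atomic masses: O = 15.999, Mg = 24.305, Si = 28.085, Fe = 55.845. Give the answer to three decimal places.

1.003 Fe apfu

MgO: 17.39/40.304 = 0.43147 mol → 0.43147 mol Mg, 0.43147 mol O.
FeO: 31.29/71.844 = 0.43553 mol → 0.43553 mol Fe, 0.43553 mol O.
SiO2: 52.20/60.083 = 0.86880 mol → 0.86880 mol Si, 1.73760 mol O.
Total oxygen = 2.60460 mol. Normalization factor = 6/2.60460 = 2.30362.
Fe per 6 O = 0.43553 × 2.30362 = 1.003.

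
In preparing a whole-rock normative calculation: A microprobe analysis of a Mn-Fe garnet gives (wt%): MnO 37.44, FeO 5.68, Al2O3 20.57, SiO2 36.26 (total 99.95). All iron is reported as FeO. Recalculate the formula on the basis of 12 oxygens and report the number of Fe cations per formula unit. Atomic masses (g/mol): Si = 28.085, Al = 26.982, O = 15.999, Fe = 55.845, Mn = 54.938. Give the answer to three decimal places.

37.44 wt% MnO ÷ 70.937 g/mol = 0.52779 mol, giving 0.52779 Mn and 0.52779 O.
5.68 wt% FeO ÷ 71.844 g/mol = 0.07906 mol, giving 0.07906 Fe and 0.07906 O.
20.57 wt% Al2O3 ÷ 101.961 g/mol = 0.20174 mol, giving 0.40348 Al and 0.60522 O.
36.26 wt% SiO2 ÷ 60.083 g/mol = 0.60350 mol, giving 0.60350 Si and 1.20700 O.
Oxygen sums to 2.41907; scaling by 12/2.41907 = 4.96058 puts the formula on 12 O.
Fe: 0.07906 × 4.96058 = 0.392 atoms per formula unit.

0.392 Fe apfu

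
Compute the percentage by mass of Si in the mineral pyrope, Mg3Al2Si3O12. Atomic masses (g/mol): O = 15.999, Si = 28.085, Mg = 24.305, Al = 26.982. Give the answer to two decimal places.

20.90 wt%

Molar mass of Mg3Al2Si3O12: 3*24.305 + 2*26.982 + 3*28.085 + 12*15.999 = 403.122 g/mol.
Mass of Si per formula unit: 3 × 28.085 = 84.255 g.
Weight fraction Si = 84.255 / 403.122 = 0.2090.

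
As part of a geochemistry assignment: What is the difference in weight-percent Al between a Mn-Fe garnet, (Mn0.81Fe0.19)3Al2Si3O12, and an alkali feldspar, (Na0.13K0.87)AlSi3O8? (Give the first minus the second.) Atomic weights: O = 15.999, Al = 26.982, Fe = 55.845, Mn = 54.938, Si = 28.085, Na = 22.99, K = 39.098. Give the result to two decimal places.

1.12 percentage points

First mineral: 53.964 g Al in 495.538 g formula = 10.89 wt% Al.
Second mineral: 26.982 g Al in 276.233 g formula = 9.77 wt% Al.
10.89% − 9.77% gives a difference of 1.12 percentage points.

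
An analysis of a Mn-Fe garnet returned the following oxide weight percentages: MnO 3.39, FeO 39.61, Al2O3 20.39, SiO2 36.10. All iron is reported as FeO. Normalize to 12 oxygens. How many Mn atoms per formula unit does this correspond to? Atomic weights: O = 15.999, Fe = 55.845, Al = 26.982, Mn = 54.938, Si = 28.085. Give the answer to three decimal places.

3.39 wt% MnO ÷ 70.937 g/mol = 0.04779 mol, giving 0.04779 Mn and 0.04779 O.
39.61 wt% FeO ÷ 71.844 g/mol = 0.55133 mol, giving 0.55133 Fe and 0.55133 O.
20.39 wt% Al2O3 ÷ 101.961 g/mol = 0.19998 mol, giving 0.39996 Al and 0.59994 O.
36.10 wt% SiO2 ÷ 60.083 g/mol = 0.60084 mol, giving 0.60084 Si and 1.20168 O.
Oxygen sums to 2.40074; scaling by 12/2.40074 = 4.99846 puts the formula on 12 O.
Mn: 0.04779 × 4.99846 = 0.239 atoms per formula unit.

0.239 Mn apfu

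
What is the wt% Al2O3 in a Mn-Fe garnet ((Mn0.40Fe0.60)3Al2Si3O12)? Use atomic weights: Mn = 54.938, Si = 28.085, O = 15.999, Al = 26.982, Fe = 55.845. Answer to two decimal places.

Molar mass of (Mn0.40Fe0.60)3Al2Si3O12 = 1.20·54.938 + 1.80·55.845 + 2·26.982 + 3·28.085 + 12·15.999 = 496.654 g/mol.
Each formula unit contains 2 Al, equivalent to 2/2 = 1.0000 mol Al2O3.
M(Al2O3) = 2×26.982 + 3×15.999 = 101.961 g/mol.
Mass of Al2O3 per formula unit = 1.0000 × 101.961 = 101.961 g.
Al2O3 wt% = 101.961 / 496.654 × 100 = 20.53%.

20.53 wt%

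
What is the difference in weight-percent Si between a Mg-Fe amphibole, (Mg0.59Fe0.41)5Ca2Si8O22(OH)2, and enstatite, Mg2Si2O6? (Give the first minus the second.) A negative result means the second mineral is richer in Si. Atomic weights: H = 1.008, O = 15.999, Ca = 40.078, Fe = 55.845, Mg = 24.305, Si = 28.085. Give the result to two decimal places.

First mineral: 224.680 g Si in 877.010 g formula = 25.62 wt% Si.
Second mineral: 56.170 g Si in 200.774 g formula = 27.98 wt% Si.
25.62% − 27.98% gives a difference of -2.36 percentage points.

-2.36 percentage points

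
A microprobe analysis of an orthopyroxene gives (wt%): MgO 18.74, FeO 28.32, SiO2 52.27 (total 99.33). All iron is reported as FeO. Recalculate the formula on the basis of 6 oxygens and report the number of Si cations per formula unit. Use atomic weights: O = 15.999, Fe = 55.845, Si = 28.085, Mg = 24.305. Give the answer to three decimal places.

2.008 Si apfu

18.74 wt% MgO ÷ 40.304 g/mol = 0.46497 mol, giving 0.46497 Mg and 0.46497 O.
28.32 wt% FeO ÷ 71.844 g/mol = 0.39419 mol, giving 0.39419 Fe and 0.39419 O.
52.27 wt% SiO2 ÷ 60.083 g/mol = 0.86996 mol, giving 0.86996 Si and 1.73992 O.
Oxygen sums to 2.59908; scaling by 6/2.59908 = 2.30851 puts the formula on 6 O.
Si: 0.86996 × 2.30851 = 2.008 atoms per formula unit.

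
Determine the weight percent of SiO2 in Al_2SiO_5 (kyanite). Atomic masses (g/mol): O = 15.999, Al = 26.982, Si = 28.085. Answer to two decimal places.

Formula mass = 162.044 g/mol.
1 Si → 1.0000 mol SiO2 per formula unit; M(SiO2) = 60.083, so SiO2 mass = 60.083 g.
60.083/162.044 × 100 = 37.08 wt%.

37.08 wt%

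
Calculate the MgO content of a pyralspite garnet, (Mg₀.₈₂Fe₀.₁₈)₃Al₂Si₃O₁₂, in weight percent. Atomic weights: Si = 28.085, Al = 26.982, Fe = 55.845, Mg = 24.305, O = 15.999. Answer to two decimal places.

Molar mass of (Mg₀.₈₂Fe₀.₁₈)₃Al₂Si₃O₁₂ = 2.46*24.305 + 0.54*55.845 + 2*26.982 + 3*28.085 + 12*15.999 = 420.154 g/mol.
Each formula unit contains 2.46 Mg, equivalent to 2.46/1 = 2.4600 mol MgO.
M(MgO) = 1×24.305 + 1×15.999 = 40.304 g/mol.
Mass of MgO per formula unit = 2.4600 × 40.304 = 99.148 g.
MgO wt% = 99.148 / 420.154 × 100 = 23.60%.

23.60 wt%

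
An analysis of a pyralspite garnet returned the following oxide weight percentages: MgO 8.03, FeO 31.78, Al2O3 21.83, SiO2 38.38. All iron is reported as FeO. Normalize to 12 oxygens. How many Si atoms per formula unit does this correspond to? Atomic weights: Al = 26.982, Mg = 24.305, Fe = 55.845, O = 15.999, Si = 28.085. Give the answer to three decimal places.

2.993 Si apfu

8.03 wt% MgO ÷ 40.304 g/mol = 0.19924 mol, giving 0.19924 Mg and 0.19924 O.
31.78 wt% FeO ÷ 71.844 g/mol = 0.44235 mol, giving 0.44235 Fe and 0.44235 O.
21.83 wt% Al2O3 ÷ 101.961 g/mol = 0.21410 mol, giving 0.42820 Al and 0.64230 O.
38.38 wt% SiO2 ÷ 60.083 g/mol = 0.63878 mol, giving 0.63878 Si and 1.27756 O.
Oxygen sums to 2.56145; scaling by 12/2.56145 = 4.68485 puts the formula on 12 O.
Si: 0.63878 × 4.68485 = 2.993 atoms per formula unit.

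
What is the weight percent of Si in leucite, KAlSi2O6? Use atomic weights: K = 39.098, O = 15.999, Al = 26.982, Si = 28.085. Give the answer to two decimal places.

Formula mass = 1×39.098 + 1×26.982 + 2×28.085 + 6×15.999 = 218.244 g/mol, of which 56.170 g is Si.
So Si makes up 56.170/218.244 = 0.2574 of the mass, i.e. 25.74%.

25.74 mass %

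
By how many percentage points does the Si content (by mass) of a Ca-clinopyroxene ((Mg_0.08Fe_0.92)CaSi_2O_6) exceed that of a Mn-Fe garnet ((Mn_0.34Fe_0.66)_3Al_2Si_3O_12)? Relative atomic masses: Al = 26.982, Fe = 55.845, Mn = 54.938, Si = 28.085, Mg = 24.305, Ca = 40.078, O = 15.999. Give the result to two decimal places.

5.91 percentage points

Si in (Mg_0.08Fe_0.92)CaSi_2O_6: molar mass 245.564 g/mol; 2×28.085 = 56.170 g → 22.87 wt%.
Si in (Mn_0.34Fe_0.66)_3Al_2Si_3O_12: molar mass 496.817 g/mol; 3×28.085 = 84.255 g → 16.96 wt%.
Difference = 22.87 − 16.96 = 5.91 percentage points.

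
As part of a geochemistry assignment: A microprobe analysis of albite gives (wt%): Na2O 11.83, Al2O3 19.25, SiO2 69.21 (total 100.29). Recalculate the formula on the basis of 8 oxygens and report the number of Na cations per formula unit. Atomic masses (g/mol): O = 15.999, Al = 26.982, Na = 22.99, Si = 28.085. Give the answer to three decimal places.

Na2O: 11.83/61.979 = 0.19087 mol → 0.38174 mol Na, 0.19087 mol O.
Al2O3: 19.25/101.961 = 0.18880 mol → 0.37760 mol Al, 0.56640 mol O.
SiO2: 69.21/60.083 = 1.15191 mol → 1.15191 mol Si, 2.30382 mol O.
Total oxygen = 3.06109 mol. Normalization factor = 8/3.06109 = 2.61345.
Na per 8 O = 0.38174 × 2.61345 = 0.998.

0.998 Na apfu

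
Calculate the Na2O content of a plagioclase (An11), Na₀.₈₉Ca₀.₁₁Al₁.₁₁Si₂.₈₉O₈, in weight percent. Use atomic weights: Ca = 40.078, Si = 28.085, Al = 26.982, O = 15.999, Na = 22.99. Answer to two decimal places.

Molar mass of Na₀.₈₉Ca₀.₁₁Al₁.₁₁Si₂.₈₉O₈ = 0.89×22.99 + 0.11×40.078 + 1.11×26.982 + 2.89×28.085 + 8×15.999 = 263.977 g/mol.
Each formula unit contains 0.89 Na, equivalent to 0.89/2 = 0.4450 mol Na2O.
M(Na2O) = 2×22.99 + 1×15.999 = 61.979 g/mol.
Mass of Na2O per formula unit = 0.4450 × 61.979 = 27.581 g.
Na2O wt% = 27.581 / 263.977 × 100 = 10.45%.

10.45 wt%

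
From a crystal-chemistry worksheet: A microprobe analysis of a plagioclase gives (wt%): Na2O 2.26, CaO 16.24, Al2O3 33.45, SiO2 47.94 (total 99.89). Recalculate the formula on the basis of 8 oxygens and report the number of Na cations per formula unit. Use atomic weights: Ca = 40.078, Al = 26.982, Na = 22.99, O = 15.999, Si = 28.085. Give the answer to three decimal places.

Na2O (M=61.979): mol = 0.03646; Na = 0.07292, O = 0.03646.
CaO (M=56.077): mol = 0.28960; Ca = 0.28960, O = 0.28960.
Al2O3 (M=101.961): mol = 0.32807; Al = 0.65614, O = 0.98421.
SiO2 (M=60.083): mol = 0.79790; Si = 0.79790, O = 1.59580.
ΣO = 2.90607; factor = 8/ΣO = 2.75286.
Na apfu = 0.07292 × 2.75286 = 0.201.

0.201 Na apfu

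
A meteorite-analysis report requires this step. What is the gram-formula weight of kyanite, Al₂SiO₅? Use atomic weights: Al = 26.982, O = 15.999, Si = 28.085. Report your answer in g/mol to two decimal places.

The formula mass is the sum 2*26.982 + 1*28.085 + 5*15.999.

162.04 g/mol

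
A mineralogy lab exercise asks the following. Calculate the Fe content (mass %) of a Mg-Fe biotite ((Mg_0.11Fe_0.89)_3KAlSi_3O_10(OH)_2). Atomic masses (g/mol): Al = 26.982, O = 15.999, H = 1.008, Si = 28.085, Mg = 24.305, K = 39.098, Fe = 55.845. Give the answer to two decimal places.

M((Mg_0.11Fe_0.89)_3KAlSi_3O_10(OH)_2) = 501.466 g/mol.
Fe contributes 2.67 × 55.845 = 149.106 g per mole.
149.106/501.466 = 0.2973 → 29.73%.

29.73 mass %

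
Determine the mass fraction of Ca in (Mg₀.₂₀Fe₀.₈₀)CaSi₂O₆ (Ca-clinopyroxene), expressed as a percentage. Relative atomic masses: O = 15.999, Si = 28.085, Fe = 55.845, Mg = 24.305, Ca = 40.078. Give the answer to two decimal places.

M((Mg₀.₂₀Fe₀.₈₀)CaSi₂O₆) = 241.779 g/mol.
Ca contributes 1 × 40.078 = 40.078 g per mole.
40.078/241.779 = 0.1658 → 16.58%.

16.58 wt%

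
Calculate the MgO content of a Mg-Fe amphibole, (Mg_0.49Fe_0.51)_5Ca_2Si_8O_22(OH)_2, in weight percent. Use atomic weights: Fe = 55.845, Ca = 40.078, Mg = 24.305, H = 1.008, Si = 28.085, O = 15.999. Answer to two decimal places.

Molar mass of (Mg_0.49Fe_0.51)_5Ca_2Si_8O_22(OH)_2 = 2.45×24.305 + 2.55×55.845 + 2×40.078 + 8×28.085 + 24×15.999 + 2×1.008 = 892.780 g/mol.
Each formula unit contains 2.45 Mg, equivalent to 2.45/1 = 2.4500 mol MgO.
M(MgO) = 1×24.305 + 1×15.999 = 40.304 g/mol.
Mass of MgO per formula unit = 2.4500 × 40.304 = 98.745 g.
MgO wt% = 98.745 / 892.780 × 100 = 11.06%.

11.06 wt%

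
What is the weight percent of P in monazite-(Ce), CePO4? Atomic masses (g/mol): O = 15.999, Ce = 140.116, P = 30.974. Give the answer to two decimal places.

13.18 wt%

M(CePO4) = 235.086 g/mol.
P contributes 1 × 30.974 = 30.974 g per mole.
30.974/235.086 = 0.1318 → 13.18%.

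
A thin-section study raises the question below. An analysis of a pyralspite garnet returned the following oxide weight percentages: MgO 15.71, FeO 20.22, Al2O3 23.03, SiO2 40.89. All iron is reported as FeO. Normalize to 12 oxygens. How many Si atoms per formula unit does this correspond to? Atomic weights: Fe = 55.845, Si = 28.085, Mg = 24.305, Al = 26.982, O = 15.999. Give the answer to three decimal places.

3.014 Si apfu

MgO (M=40.304): mol = 0.38979; Mg = 0.38979, O = 0.38979.
FeO (M=71.844): mol = 0.28144; Fe = 0.28144, O = 0.28144.
Al2O3 (M=101.961): mol = 0.22587; Al = 0.45174, O = 0.67761.
SiO2 (M=60.083): mol = 0.68056; Si = 0.68056, O = 1.36112.
ΣO = 2.70996; factor = 12/ΣO = 4.42811.
Si apfu = 0.68056 × 4.42811 = 3.014.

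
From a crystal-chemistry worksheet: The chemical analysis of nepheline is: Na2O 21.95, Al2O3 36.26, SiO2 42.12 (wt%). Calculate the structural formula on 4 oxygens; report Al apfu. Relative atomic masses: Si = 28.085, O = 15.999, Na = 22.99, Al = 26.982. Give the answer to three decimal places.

1.008 Al apfu

Na2O: 21.95/61.979 = 0.35415 mol → 0.70830 mol Na, 0.35415 mol O.
Al2O3: 36.26/101.961 = 0.35563 mol → 0.71126 mol Al, 1.06689 mol O.
SiO2: 42.12/60.083 = 0.70103 mol → 0.70103 mol Si, 1.40206 mol O.
Total oxygen = 2.82310 mol. Normalization factor = 4/2.82310 = 1.41688.
Al per 4 O = 0.71126 × 1.41688 = 1.008.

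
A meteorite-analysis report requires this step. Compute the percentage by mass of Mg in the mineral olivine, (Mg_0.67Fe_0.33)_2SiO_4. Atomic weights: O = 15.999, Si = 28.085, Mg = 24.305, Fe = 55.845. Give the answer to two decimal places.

20.17 mass %

Molar mass of (Mg_0.67Fe_0.33)_2SiO_4: 1.34*24.305 + 0.66*55.845 + 1*28.085 + 4*15.999 = 161.507 g/mol.
Mass of Mg per formula unit: 1.34 × 24.305 = 32.569 g.
Weight fraction Mg = 32.569 / 161.507 = 0.2017.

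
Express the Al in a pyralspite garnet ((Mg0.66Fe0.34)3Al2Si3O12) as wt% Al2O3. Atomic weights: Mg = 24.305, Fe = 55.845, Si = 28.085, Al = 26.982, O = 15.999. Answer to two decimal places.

Formula mass = 435.293 g/mol.
2 Al → 1.0000 mol Al2O3 per formula unit; M(Al2O3) = 101.961, so Al2O3 mass = 101.961 g.
101.961/435.293 × 100 = 23.42 wt%.

23.42 wt%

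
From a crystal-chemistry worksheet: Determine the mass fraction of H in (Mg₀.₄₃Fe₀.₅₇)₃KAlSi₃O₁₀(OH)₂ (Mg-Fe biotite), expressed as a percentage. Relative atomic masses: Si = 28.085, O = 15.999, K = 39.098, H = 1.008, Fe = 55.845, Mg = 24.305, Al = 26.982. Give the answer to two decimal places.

Formula mass = 1.29*24.305 + 1.71*55.845 + 1*39.098 + 1*26.982 + 3*28.085 + 12*15.999 + 2*1.008 = 471.187 g/mol, of which 2.016 g is H.
So H makes up 2.016/471.187 = 0.0043 of the mass, i.e. 0.43%.

0.43 weight percent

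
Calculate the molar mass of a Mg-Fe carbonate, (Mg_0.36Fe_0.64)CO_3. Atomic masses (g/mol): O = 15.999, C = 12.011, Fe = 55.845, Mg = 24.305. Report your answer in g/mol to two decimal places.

Mg: 0.36 × 24.305 = 8.7498
Fe: 0.64 × 55.845 = 35.7408
C: 1 × 12.011 = 12.0110
O: 3 × 15.999 = 47.9970
Summing the contributions gives the formula mass.

104.50 g/mol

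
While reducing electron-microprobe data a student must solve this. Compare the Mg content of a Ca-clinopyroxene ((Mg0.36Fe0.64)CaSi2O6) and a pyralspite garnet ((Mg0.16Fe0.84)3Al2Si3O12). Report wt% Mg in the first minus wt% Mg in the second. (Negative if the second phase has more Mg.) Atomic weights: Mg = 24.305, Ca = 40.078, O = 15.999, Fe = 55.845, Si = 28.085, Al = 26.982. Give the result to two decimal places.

M((Mg0.36Fe0.64)CaSi2O6) = 236.733 g/mol, so wt% Mg = 8.750/236.733 × 100 = 3.70%.
M((Mg0.16Fe0.84)3Al2Si3O12) = 482.603 g/mol, so wt% Mg = 11.666/482.603 × 100 = 2.42%.
3.70 − 2.42 = 1.28 pp.

1.28 percentage points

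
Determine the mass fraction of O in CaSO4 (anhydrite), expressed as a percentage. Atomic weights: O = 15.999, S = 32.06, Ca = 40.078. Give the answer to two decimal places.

Formula mass = 1*40.078 + 1*32.06 + 4*15.999 = 136.134 g/mol, of which 63.996 g is O.
So O makes up 63.996/136.134 = 0.4701 of the mass, i.e. 47.01%.

47.01 mass %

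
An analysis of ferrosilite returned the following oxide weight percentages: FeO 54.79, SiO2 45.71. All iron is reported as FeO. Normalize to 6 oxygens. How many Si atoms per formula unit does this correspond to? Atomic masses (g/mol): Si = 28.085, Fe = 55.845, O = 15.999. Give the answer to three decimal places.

FeO (M=71.844): mol = 0.76262; Fe = 0.76262, O = 0.76262.
SiO2 (M=60.083): mol = 0.76078; Si = 0.76078, O = 1.52156.
ΣO = 2.28418; factor = 6/ΣO = 2.62676.
Si apfu = 0.76078 × 2.62676 = 1.998.

1.998 Si apfu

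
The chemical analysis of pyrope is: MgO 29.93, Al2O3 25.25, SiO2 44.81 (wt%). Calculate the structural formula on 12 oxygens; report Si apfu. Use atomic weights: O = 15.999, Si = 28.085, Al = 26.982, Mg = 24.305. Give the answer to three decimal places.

3.006 Si apfu

29.93 wt% MgO ÷ 40.304 g/mol = 0.74261 mol, giving 0.74261 Mg and 0.74261 O.
25.25 wt% Al2O3 ÷ 101.961 g/mol = 0.24764 mol, giving 0.49528 Al and 0.74292 O.
44.81 wt% SiO2 ÷ 60.083 g/mol = 0.74580 mol, giving 0.74580 Si and 1.49160 O.
Oxygen sums to 2.97713; scaling by 12/2.97713 = 4.03073 puts the formula on 12 O.
Si: 0.74580 × 4.03073 = 3.006 atoms per formula unit.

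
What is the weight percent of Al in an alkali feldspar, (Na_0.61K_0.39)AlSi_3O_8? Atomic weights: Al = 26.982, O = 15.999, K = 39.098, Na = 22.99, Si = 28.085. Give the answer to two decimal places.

10.05 weight percent

M((Na_0.61K_0.39)AlSi_3O_8) = 268.501 g/mol.
Al contributes 1 × 26.982 = 26.982 g per mole.
26.982/268.501 = 0.1005 → 10.05%.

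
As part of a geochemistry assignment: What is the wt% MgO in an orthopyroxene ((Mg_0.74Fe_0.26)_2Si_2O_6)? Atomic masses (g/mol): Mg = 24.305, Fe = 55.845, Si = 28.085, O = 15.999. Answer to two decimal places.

27.47 wt%

Molar mass of (Mg_0.74Fe_0.26)_2Si_2O_6 = 1.48×24.305 + 0.52×55.845 + 2×28.085 + 6×15.999 = 217.175 g/mol.
Each formula unit contains 1.48 Mg, equivalent to 1.48/1 = 1.4800 mol MgO.
M(MgO) = 1×24.305 + 1×15.999 = 40.304 g/mol.
Mass of MgO per formula unit = 1.4800 × 40.304 = 59.650 g.
MgO wt% = 59.650 / 217.175 × 100 = 27.47%.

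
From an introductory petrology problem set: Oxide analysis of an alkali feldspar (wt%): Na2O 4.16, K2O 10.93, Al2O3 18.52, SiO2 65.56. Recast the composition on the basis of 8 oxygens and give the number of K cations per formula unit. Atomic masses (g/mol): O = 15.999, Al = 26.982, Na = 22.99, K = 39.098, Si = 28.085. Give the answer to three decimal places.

Na2O (M=61.979): mol = 0.06712; Na = 0.13424, O = 0.06712.
K2O (M=94.195): mol = 0.11604; K = 0.23208, O = 0.11604.
Al2O3 (M=101.961): mol = 0.18164; Al = 0.36328, O = 0.54492.
SiO2 (M=60.083): mol = 1.09116; Si = 1.09116, O = 2.18232.
ΣO = 2.91040; factor = 8/ΣO = 2.74876.
K apfu = 0.23208 × 2.74876 = 0.638.

0.638 K apfu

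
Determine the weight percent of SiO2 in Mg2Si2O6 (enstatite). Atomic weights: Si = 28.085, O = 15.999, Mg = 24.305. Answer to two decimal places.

59.85 wt%

Formula mass = 200.774 g/mol.
2 Si → 2.0000 mol SiO2 per formula unit; M(SiO2) = 60.083, so SiO2 mass = 120.166 g.
120.166/200.774 × 100 = 59.85 wt%.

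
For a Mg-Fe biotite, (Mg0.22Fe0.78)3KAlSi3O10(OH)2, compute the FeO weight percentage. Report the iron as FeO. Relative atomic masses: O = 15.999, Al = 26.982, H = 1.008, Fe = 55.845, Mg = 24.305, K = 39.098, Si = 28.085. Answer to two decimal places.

34.24 wt%

M((Mg0.22Fe0.78)3KAlSi3O10(OH)2) = 491.058 g/mol; M(FeO) = 71.844 g/mol.
Moles FeO per formula unit = 2.34 Fe ÷ 1 = 2.3400.
FeO fraction = (2.3400 × 71.844) / 491.058 = 168.115/491.058 = 0.3424.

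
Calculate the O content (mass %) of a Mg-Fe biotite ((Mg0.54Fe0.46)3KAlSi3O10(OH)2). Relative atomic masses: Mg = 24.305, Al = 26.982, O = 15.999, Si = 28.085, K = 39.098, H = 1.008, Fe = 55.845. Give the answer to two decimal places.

M((Mg0.54Fe0.46)3KAlSi3O10(OH)2) = 460.779 g/mol.
O contributes 12 × 15.999 = 191.988 g per mole.
191.988/460.779 = 0.4167 → 41.67%.

41.67 mass %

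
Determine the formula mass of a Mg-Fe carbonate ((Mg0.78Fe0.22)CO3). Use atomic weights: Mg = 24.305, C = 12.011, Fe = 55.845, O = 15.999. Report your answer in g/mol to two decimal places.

91.25 g/mol

Mg: 0.78 × 24.305 = 18.9579
Fe: 0.22 × 55.845 = 12.2859
C: 1 × 12.011 = 12.0110
O: 3 × 15.999 = 47.9970
Summing the contributions gives the formula mass.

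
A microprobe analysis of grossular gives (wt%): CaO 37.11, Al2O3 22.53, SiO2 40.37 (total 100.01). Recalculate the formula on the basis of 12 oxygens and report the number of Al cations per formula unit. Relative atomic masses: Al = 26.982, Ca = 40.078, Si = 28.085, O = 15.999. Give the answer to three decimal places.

1.987 Al apfu

CaO: 37.11/56.077 = 0.66177 mol → 0.66177 mol Ca, 0.66177 mol O.
Al2O3: 22.53/101.961 = 0.22097 mol → 0.44194 mol Al, 0.66291 mol O.
SiO2: 40.37/60.083 = 0.67190 mol → 0.67190 mol Si, 1.34380 mol O.
Total oxygen = 2.66848 mol. Normalization factor = 12/2.66848 = 4.49694.
Al per 12 O = 0.44194 × 4.49694 = 1.987.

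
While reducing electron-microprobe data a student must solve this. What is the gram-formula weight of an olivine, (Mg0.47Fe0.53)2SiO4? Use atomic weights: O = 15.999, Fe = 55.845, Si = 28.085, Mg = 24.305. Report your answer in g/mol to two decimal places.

174.12 g/mol

The formula mass is the sum 0.94·24.305 + 1.06·55.845 + 1·28.085 + 4·15.999.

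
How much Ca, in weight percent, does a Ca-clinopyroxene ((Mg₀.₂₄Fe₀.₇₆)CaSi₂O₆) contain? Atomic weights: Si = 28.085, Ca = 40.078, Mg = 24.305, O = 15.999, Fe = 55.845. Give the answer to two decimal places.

M((Mg₀.₂₄Fe₀.₇₆)CaSi₂O₆) = 240.517 g/mol.
Ca contributes 1 × 40.078 = 40.078 g per mole.
40.078/240.517 = 0.1666 → 16.66%.

16.66 weight percent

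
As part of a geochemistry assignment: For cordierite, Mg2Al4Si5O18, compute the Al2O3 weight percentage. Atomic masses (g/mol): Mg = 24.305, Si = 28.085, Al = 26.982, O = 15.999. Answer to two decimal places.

34.86 wt%

Molar mass of Mg2Al4Si5O18 = 2·24.305 + 4·26.982 + 5·28.085 + 18·15.999 = 584.945 g/mol.
Each formula unit contains 4 Al, equivalent to 4/2 = 2.0000 mol Al2O3.
M(Al2O3) = 2×26.982 + 3×15.999 = 101.961 g/mol.
Mass of Al2O3 per formula unit = 2.0000 × 101.961 = 203.922 g.
Al2O3 wt% = 203.922 / 584.945 × 100 = 34.86%.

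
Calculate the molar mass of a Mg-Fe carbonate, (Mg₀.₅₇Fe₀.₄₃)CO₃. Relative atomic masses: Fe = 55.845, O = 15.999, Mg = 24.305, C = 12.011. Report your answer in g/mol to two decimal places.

97.88 g/mol

The formula mass is the sum 0.57·24.305 + 0.43·55.845 + 1·12.011 + 3·15.999.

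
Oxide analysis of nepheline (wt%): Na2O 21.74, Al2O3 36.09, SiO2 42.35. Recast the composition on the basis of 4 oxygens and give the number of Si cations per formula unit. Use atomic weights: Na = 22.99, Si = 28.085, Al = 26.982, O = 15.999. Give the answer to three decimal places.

0.999 Si apfu

Na2O: 21.74/61.979 = 0.35076 mol → 0.70152 mol Na, 0.35076 mol O.
Al2O3: 36.09/101.961 = 0.35396 mol → 0.70792 mol Al, 1.06188 mol O.
SiO2: 42.35/60.083 = 0.70486 mol → 0.70486 mol Si, 1.40972 mol O.
Total oxygen = 2.82236 mol. Normalization factor = 4/2.82236 = 1.41725.
Si per 4 O = 0.70486 × 1.41725 = 0.999.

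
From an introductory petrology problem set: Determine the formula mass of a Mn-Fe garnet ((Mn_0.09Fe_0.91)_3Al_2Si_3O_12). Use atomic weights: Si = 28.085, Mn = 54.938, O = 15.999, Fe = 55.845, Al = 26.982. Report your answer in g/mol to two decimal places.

497.50 g/mol

M = 0.27(54.938) + 2.73(55.845) + 2(26.982) + 3(28.085) + 12(15.999)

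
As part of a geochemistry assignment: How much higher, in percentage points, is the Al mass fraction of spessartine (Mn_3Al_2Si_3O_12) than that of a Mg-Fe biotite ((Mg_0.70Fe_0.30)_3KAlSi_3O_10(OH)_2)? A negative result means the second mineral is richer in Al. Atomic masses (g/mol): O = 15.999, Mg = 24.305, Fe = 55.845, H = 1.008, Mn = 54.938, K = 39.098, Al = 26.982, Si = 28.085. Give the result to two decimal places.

M(Mn_3Al_2Si_3O_12) = 495.021 g/mol, so wt% Al = 53.964/495.021 × 100 = 10.90%.
M((Mg_0.70Fe_0.30)_3KAlSi_3O_10(OH)_2) = 445.640 g/mol, so wt% Al = 26.982/445.640 × 100 = 6.05%.
10.90 − 6.05 = 4.85 pp.

4.85 percentage points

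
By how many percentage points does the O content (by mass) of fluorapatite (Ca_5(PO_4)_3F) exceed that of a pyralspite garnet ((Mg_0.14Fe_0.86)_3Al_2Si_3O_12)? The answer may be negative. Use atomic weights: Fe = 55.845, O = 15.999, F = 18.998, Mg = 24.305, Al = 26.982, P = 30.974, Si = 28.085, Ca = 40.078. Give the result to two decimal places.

-1.56 percentage points

O in Ca_5(PO_4)_3F: molar mass 504.298 g/mol; 12×15.999 = 191.988 g → 38.07 wt%.
O in (Mg_0.14Fe_0.86)_3Al_2Si_3O_12: molar mass 484.495 g/mol; 12×15.999 = 191.988 g → 39.63 wt%.
Difference = 38.07 − 39.63 = -1.56 percentage points.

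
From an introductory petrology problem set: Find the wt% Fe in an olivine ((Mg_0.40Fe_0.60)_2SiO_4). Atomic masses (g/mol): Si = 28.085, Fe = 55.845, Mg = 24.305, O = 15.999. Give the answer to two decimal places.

37.53 weight percent

M((Mg_0.40Fe_0.60)_2SiO_4) = 178.539 g/mol.
Fe contributes 1.20 × 55.845 = 67.014 g per mole.
67.014/178.539 = 0.3753 → 37.53%.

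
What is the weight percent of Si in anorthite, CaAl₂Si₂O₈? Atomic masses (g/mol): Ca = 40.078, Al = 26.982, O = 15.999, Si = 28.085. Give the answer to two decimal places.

20.19 wt%

Formula mass = 1·40.078 + 2·26.982 + 2·28.085 + 8·15.999 = 278.204 g/mol, of which 56.170 g is Si.
So Si makes up 56.170/278.204 = 0.2019 of the mass, i.e. 20.19%.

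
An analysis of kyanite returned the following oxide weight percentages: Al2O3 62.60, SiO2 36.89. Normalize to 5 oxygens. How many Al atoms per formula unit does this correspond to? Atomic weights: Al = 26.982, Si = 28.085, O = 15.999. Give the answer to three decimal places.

62.60 wt% Al2O3 ÷ 101.961 g/mol = 0.61396 mol, giving 1.22792 Al and 1.84188 O.
36.89 wt% SiO2 ÷ 60.083 g/mol = 0.61398 mol, giving 0.61398 Si and 1.22796 O.
Oxygen sums to 3.06984; scaling by 5/3.06984 = 1.62875 puts the formula on 5 O.
Al: 1.22792 × 1.62875 = 2.000 atoms per formula unit.

2.000 Al apfu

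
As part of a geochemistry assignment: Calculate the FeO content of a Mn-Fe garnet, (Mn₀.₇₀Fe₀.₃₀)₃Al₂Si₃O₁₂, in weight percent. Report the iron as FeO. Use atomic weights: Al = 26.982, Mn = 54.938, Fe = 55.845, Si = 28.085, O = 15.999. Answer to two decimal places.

M((Mn₀.₇₀Fe₀.₃₀)₃Al₂Si₃O₁₂) = 495.837 g/mol; M(FeO) = 71.844 g/mol.
Moles FeO per formula unit = 0.90 Fe ÷ 1 = 0.9000.
FeO fraction = (0.9000 × 71.844) / 495.837 = 64.660/495.837 = 0.1304.

13.04 wt%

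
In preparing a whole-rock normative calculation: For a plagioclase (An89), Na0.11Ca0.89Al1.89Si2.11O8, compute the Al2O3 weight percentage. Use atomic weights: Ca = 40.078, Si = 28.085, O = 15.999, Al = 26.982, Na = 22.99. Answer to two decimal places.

34.85 wt%

Molar mass of Na0.11Ca0.89Al1.89Si2.11O8 = 0.11·22.99 + 0.89·40.078 + 1.89·26.982 + 2.11·28.085 + 8·15.999 = 276.446 g/mol.
Each formula unit contains 1.89 Al, equivalent to 1.89/2 = 0.9450 mol Al2O3.
M(Al2O3) = 2×26.982 + 3×15.999 = 101.961 g/mol.
Mass of Al2O3 per formula unit = 0.9450 × 101.961 = 96.353 g.
Al2O3 wt% = 96.353 / 276.446 × 100 = 34.85%.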